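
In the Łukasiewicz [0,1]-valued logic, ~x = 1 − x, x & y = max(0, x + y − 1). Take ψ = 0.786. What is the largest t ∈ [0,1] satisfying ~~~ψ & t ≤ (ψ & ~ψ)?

0.786

~ψ = 1 − 0.786 = 0.214
~~ψ = 1 − 0.214 = 0.786
~~~ψ = 1 − 0.786 = 0.214
So the left factor is ~~~ψ = 0.214.
ψ & ~ψ = max(0, 0.786 + 0.214 − 1) = max(0, 0.000) = 0.000
So the right-hand bound is ψ & ~ψ = 0.000.
The residuum of the Łukasiewicz t-norm gives the supremum: min(1, 1 − 0.214 + 0.000).
1 − 0.214 + 0.000 = 0.786, so t = min(1, 0.786) = 0.786.
Check: 0.214 & 0.786 = max(0, 0.000) = 0.000 ≤ 0.000.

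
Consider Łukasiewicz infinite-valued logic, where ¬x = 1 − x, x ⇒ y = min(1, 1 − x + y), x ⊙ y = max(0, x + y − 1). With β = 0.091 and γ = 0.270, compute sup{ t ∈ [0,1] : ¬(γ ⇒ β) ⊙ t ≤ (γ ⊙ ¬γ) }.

γ ⇒ β = min(1, 1 − 0.270 + 0.091) = min(1, 0.821) = 0.821
¬(γ ⇒ β) = 1 − 0.821 = 0.179
So the left factor is ¬(γ ⇒ β) = 0.179.
¬γ = 1 − 0.270 = 0.730
γ ⊙ ¬γ = max(0, 0.270 + 0.730 − 1) = max(0, 0.000) = 0.000
So the right-hand bound is γ ⊙ ¬γ = 0.000.
The residuum of the Łukasiewicz t-norm gives the supremum: min(1, 1 − 0.179 + 0.000).
1 − 0.179 + 0.000 = 0.821, so t = min(1, 0.821) = 0.821.
Check: 0.179 ⊙ 0.821 = max(0, 0.000) = 0.000 ≤ 0.000.

0.821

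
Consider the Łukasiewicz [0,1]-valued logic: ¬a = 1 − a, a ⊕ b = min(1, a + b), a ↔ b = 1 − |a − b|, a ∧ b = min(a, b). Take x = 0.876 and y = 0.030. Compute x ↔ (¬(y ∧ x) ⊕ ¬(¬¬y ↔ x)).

y ∧ x = min(0.030, 0.876) = 0.030
¬(y ∧ x) = 1 − 0.030 = 0.970
¬y = 1 − 0.030 = 0.970
¬¬y = 1 − 0.970 = 0.030
¬¬y ↔ x = 1 − |0.030 − 0.876| = 1 − 0.846 = 0.154
¬(¬¬y ↔ x) = 1 − 0.154 = 0.846
¬(y ∧ x) ⊕ ¬(¬¬y ↔ x) = min(1, 0.970 + 0.846) = min(1, 1.816) = 1.000
x ↔ (¬(y ∧ x) ⊕ ¬(¬¬y ↔ x)) = 1 − |0.876 − 1.000| = 1 − 0.124 = 0.876

0.876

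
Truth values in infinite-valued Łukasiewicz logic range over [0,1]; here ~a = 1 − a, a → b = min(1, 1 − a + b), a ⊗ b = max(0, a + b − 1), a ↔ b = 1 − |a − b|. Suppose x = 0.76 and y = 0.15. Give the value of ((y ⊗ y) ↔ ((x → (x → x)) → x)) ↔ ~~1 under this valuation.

0.24

y ⊗ y = max(0, 0.15 + 0.15 − 1) = max(0, -0.70) = 0.00
x → x = min(1, 1 − 0.76 + 0.76) = min(1, 1.00) = 1.00
x → (x → x) = min(1, 1 − 0.76 + 1.00) = min(1, 1.24) = 1.00
(x → (x → x)) → x = min(1, 1 − 1.00 + 0.76) = min(1, 0.76) = 0.76
(y ⊗ y) ↔ ((x → (x → x)) → x) = 1 − |0.00 − 0.76| = 1 − 0.76 = 0.24
~1 = 1 − 1.00 = 0.00
~~1 = 1 − 0.00 = 1.00
((y ⊗ y) ↔ ((x → (x → x)) → x)) ↔ ~~1 = 1 − |0.24 − 1.00| = 1 − 0.76 = 0.24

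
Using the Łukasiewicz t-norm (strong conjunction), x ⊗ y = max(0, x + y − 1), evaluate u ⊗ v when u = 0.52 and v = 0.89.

u ⊗ v = max(0, 0.52 + 0.89 − 1) = max(0, 0.41) = 0.41
For comparison, the Gödel (minimum) t-norm min(x, y) would give 0.52.

0.41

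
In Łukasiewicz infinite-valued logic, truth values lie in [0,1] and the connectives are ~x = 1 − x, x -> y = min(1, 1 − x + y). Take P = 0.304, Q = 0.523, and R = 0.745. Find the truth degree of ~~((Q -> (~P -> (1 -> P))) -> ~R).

~P = 1 − 0.304 = 0.696
1 -> P = min(1, 1 − 1.000 + 0.304) = min(1, 0.304) = 0.304
~P -> (1 -> P) = min(1, 1 − 0.696 + 0.304) = min(1, 0.608) = 0.608
Q -> (~P -> (1 -> P)) = min(1, 1 − 0.523 + 0.608) = min(1, 1.085) = 1.000
~R = 1 − 0.745 = 0.255
(Q -> (~P -> (1 -> P))) -> ~R = min(1, 1 − 1.000 + 0.255) = min(1, 0.255) = 0.255
~((Q -> (~P -> (1 -> P))) -> ~R) = 1 − 0.255 = 0.745
~~((Q -> (~P -> (1 -> P))) -> ~R) = 1 − 0.745 = 0.255

0.255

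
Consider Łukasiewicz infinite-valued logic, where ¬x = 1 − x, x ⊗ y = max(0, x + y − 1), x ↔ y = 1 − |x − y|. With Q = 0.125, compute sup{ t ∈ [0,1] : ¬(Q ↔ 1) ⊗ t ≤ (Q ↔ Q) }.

Q ↔ 1 = 1 − |0.125 − 1.000| = 1 − 0.875 = 0.125
¬(Q ↔ 1) = 1 − 0.125 = 0.875
So the left factor is ¬(Q ↔ 1) = 0.875.
Q ↔ Q = 1 − |0.125 − 0.125| = 1 − 0.000 = 1.000
So the right-hand bound is Q ↔ Q = 1.000.
The residuum of the Łukasiewicz t-norm gives the supremum: min(1, 1 − 0.875 + 1.000).
1 − 0.875 + 1.000 = 1.125, so t = min(1, 1.125) = 1.000.
Check: 0.875 ⊗ 1.000 = max(0, 0.875) = 0.875 ≤ 1.000.

1.000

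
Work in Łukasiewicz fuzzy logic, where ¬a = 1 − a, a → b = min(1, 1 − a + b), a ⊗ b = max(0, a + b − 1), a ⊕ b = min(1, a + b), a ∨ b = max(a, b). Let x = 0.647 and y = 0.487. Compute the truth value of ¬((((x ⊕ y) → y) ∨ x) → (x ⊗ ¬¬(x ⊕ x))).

0.000

x ⊕ y = min(1, 0.647 + 0.487) = min(1, 1.134) = 1.000
(x ⊕ y) → y = min(1, 1 − 1.000 + 0.487) = min(1, 0.487) = 0.487
((x ⊕ y) → y) ∨ x = max(0.487, 0.647) = 0.647
x ⊕ x = min(1, 0.647 + 0.647) = min(1, 1.294) = 1.000
¬(x ⊕ x) = 1 − 1.000 = 0.000
¬¬(x ⊕ x) = 1 − 0.000 = 1.000
x ⊗ ¬¬(x ⊕ x) = max(0, 0.647 + 1.000 − 1) = max(0, 0.647) = 0.647
(((x ⊕ y) → y) ∨ x) → (x ⊗ ¬¬(x ⊕ x)) = min(1, 1 − 0.647 + 0.647) = min(1, 1.000) = 1.000
¬((((x ⊕ y) → y) ∨ x) → (x ⊗ ¬¬(x ⊕ x))) = 1 − 1.000 = 0.000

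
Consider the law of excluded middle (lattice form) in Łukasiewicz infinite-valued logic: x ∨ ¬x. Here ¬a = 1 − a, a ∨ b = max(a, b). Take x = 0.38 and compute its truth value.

0.62

¬x = 1 − 0.38 = 0.62
x ∨ ¬x = max(0.38, 0.62) = 0.62
(The value 0.62 < 1 shows this instance is not satisfied; not a Ł∞-tautology — its value is max(a, 1−a).)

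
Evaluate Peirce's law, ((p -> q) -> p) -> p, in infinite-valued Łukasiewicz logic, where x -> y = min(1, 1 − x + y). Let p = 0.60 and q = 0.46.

p -> q = min(1, 1 − 0.60 + 0.46) = min(1, 0.86) = 0.86
(p -> q) -> p = min(1, 1 − 0.86 + 0.60) = min(1, 0.74) = 0.74
((p -> q) -> p) -> p = min(1, 1 − 0.74 + 0.60) = min(1, 0.86) = 0.86
(The value 0.86 < 1 shows this instance is not satisfied; not a Ł∞-tautology in general.)

0.86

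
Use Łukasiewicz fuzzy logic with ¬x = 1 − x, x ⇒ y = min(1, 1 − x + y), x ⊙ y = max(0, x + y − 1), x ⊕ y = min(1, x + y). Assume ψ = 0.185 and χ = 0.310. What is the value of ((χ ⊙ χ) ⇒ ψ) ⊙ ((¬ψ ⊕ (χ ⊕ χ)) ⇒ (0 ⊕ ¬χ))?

0.690

χ ⊙ χ = max(0, 0.310 + 0.310 − 1) = max(0, -0.380) = 0.000
(χ ⊙ χ) ⇒ ψ = min(1, 1 − 0.000 + 0.185) = min(1, 1.185) = 1.000
¬ψ = 1 − 0.185 = 0.815
χ ⊕ χ = min(1, 0.310 + 0.310) = min(1, 0.620) = 0.620
¬ψ ⊕ (χ ⊕ χ) = min(1, 0.815 + 0.620) = min(1, 1.435) = 1.000
¬χ = 1 − 0.310 = 0.690
0 ⊕ ¬χ = min(1, 0.000 + 0.690) = min(1, 0.690) = 0.690
(¬ψ ⊕ (χ ⊕ χ)) ⇒ (0 ⊕ ¬χ) = min(1, 1 − 1.000 + 0.690) = min(1, 0.690) = 0.690
((χ ⊙ χ) ⇒ ψ) ⊙ ((¬ψ ⊕ (χ ⊕ χ)) ⇒ (0 ⊕ ¬χ)) = max(0, 1.000 + 0.690 − 1) = max(0, 0.690) = 0.690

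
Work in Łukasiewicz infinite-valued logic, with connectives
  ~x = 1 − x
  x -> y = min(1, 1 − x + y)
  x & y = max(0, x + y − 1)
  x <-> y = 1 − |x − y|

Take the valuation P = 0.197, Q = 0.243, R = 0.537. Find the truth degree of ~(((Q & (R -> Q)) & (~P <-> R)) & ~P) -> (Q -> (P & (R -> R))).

R -> Q = min(1, 1 − 0.537 + 0.243) = min(1, 0.706) = 0.706
Q & (R -> Q) = max(0, 0.243 + 0.706 − 1) = max(0, -0.051) = 0.000
~P = 1 − 0.197 = 0.803
~P <-> R = 1 − |0.803 − 0.537| = 1 − 0.266 = 0.734
(Q & (R -> Q)) & (~P <-> R) = max(0, 0.000 + 0.734 − 1) = max(0, -0.266) = 0.000
((Q & (R -> Q)) & (~P <-> R)) & ~P = max(0, 0.000 + 0.803 − 1) = max(0, -0.197) = 0.000
~(((Q & (R -> Q)) & (~P <-> R)) & ~P) = 1 − 0.000 = 1.000
R -> R = min(1, 1 − 0.537 + 0.537) = min(1, 1.000) = 1.000
P & (R -> R) = max(0, 0.197 + 1.000 − 1) = max(0, 0.197) = 0.197
Q -> (P & (R -> R)) = min(1, 1 − 0.243 + 0.197) = min(1, 0.954) = 0.954
~(((Q & (R -> Q)) & (~P <-> R)) & ~P) -> (Q -> (P & (R -> R))) = min(1, 1 − 1.000 + 0.954) = min(1, 0.954) = 0.954

0.954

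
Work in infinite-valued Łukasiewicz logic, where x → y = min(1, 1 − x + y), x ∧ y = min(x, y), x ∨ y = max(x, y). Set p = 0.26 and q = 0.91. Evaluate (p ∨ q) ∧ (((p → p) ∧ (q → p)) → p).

0.91

p ∨ q = max(0.26, 0.91) = 0.91
p → p = min(1, 1 − 0.26 + 0.26) = min(1, 1.00) = 1.00
q → p = min(1, 1 − 0.91 + 0.26) = min(1, 0.35) = 0.35
(p → p) ∧ (q → p) = min(1.00, 0.35) = 0.35
((p → p) ∧ (q → p)) → p = min(1, 1 − 0.35 + 0.26) = min(1, 0.91) = 0.91
(p ∨ q) ∧ (((p → p) ∧ (q → p)) → p) = min(0.91, 0.91) = 0.91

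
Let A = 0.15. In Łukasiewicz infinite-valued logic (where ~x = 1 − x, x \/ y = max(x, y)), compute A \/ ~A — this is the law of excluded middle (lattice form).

0.85

~A = 1 − 0.15 = 0.85
A \/ ~A = max(0.15, 0.85) = 0.85
(The value 0.85 < 1 shows this instance is not satisfied; not a Ł∞-tautology — its value is max(a, 1−a).)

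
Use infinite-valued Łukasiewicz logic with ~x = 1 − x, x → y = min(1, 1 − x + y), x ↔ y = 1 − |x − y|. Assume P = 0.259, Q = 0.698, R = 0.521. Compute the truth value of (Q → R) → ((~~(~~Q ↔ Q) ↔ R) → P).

Q → R = min(1, 1 − 0.698 + 0.521) = min(1, 0.823) = 0.823
~Q = 1 − 0.698 = 0.302
~~Q = 1 − 0.302 = 0.698
~~Q ↔ Q = 1 − |0.698 − 0.698| = 1 − 0.000 = 1.000
~(~~Q ↔ Q) = 1 − 1.000 = 0.000
~~(~~Q ↔ Q) = 1 − 0.000 = 1.000
~~(~~Q ↔ Q) ↔ R = 1 − |1.000 − 0.521| = 1 − 0.479 = 0.521
(~~(~~Q ↔ Q) ↔ R) → P = min(1, 1 − 0.521 + 0.259) = min(1, 0.738) = 0.738
(Q → R) → ((~~(~~Q ↔ Q) ↔ R) → P) = min(1, 1 − 0.823 + 0.738) = min(1, 0.915) = 0.915

0.915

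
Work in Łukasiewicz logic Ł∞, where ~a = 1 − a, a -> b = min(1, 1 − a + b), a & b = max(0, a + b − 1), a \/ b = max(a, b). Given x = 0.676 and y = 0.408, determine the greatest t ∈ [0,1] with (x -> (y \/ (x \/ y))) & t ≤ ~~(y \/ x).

x \/ y = max(0.676, 0.408) = 0.676
y \/ (x \/ y) = max(0.408, 0.676) = 0.676
x -> (y \/ (x \/ y)) = min(1, 1 − 0.676 + 0.676) = min(1, 1.000) = 1.000
So the left factor is x -> (y \/ (x \/ y)) = 1.000.
y \/ x = max(0.408, 0.676) = 0.676
~(y \/ x) = 1 − 0.676 = 0.324
~~(y \/ x) = 1 − 0.324 = 0.676
So the right-hand bound is ~~(y \/ x) = 0.676.
The residuum of the Łukasiewicz t-norm gives the supremum: min(1, 1 − 1.000 + 0.676).
1 − 1.000 + 0.676 = 0.676, so t = min(1, 0.676) = 0.676.
Check: 1.000 & 0.676 = max(0, 0.676) = 0.676 ≤ 0.676.

0.676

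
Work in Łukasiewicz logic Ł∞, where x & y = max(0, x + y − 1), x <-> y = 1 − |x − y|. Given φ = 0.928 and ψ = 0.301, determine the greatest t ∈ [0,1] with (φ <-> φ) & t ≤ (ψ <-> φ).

0.373

φ <-> φ = 1 − |0.928 − 0.928| = 1 − 0.000 = 1.000
So the left factor is φ <-> φ = 1.000.
ψ <-> φ = 1 − |0.301 − 0.928| = 1 − 0.627 = 0.373
So the right-hand bound is ψ <-> φ = 0.373.
The residuum of the Łukasiewicz t-norm gives the supremum: min(1, 1 − 1.000 + 0.373).
1 − 1.000 + 0.373 = 0.373, so t = min(1, 0.373) = 0.373.
Check: 1.000 & 0.373 = max(0, 0.373) = 0.373 ≤ 0.373.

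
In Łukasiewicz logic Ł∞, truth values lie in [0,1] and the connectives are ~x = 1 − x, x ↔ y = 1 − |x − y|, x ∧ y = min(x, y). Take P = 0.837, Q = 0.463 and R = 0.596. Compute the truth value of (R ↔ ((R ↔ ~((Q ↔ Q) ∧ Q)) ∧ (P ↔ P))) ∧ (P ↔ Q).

0.626

Q ↔ Q = 1 − |0.463 − 0.463| = 1 − 0.000 = 1.000
(Q ↔ Q) ∧ Q = min(1.000, 0.463) = 0.463
~((Q ↔ Q) ∧ Q) = 1 − 0.463 = 0.537
R ↔ ~((Q ↔ Q) ∧ Q) = 1 − |0.596 − 0.537| = 1 − 0.059 = 0.941
P ↔ P = 1 − |0.837 − 0.837| = 1 − 0.000 = 1.000
(R ↔ ~((Q ↔ Q) ∧ Q)) ∧ (P ↔ P) = min(0.941, 1.000) = 0.941
R ↔ ((R ↔ ~((Q ↔ Q) ∧ Q)) ∧ (P ↔ P)) = 1 − |0.596 − 0.941| = 1 − 0.345 = 0.655
P ↔ Q = 1 − |0.837 − 0.463| = 1 − 0.374 = 0.626
(R ↔ ((R ↔ ~((Q ↔ Q) ∧ Q)) ∧ (P ↔ P))) ∧ (P ↔ Q) = min(0.655, 0.626) = 0.626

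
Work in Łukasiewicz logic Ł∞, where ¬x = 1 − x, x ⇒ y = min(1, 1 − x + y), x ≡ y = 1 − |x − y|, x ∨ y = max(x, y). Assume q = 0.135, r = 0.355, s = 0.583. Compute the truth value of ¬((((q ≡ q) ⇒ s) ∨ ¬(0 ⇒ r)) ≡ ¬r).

0.062

q ≡ q = 1 − |0.135 − 0.135| = 1 − 0.000 = 1.000
(q ≡ q) ⇒ s = min(1, 1 − 1.000 + 0.583) = min(1, 0.583) = 0.583
0 ⇒ r = min(1, 1 − 0.000 + 0.355) = min(1, 1.355) = 1.000
¬(0 ⇒ r) = 1 − 1.000 = 0.000
((q ≡ q) ⇒ s) ∨ ¬(0 ⇒ r) = max(0.583, 0.000) = 0.583
¬r = 1 − 0.355 = 0.645
(((q ≡ q) ⇒ s) ∨ ¬(0 ⇒ r)) ≡ ¬r = 1 − |0.583 − 0.645| = 1 − 0.062 = 0.938
¬((((q ≡ q) ⇒ s) ∨ ¬(0 ⇒ r)) ≡ ¬r) = 1 − 0.938 = 0.062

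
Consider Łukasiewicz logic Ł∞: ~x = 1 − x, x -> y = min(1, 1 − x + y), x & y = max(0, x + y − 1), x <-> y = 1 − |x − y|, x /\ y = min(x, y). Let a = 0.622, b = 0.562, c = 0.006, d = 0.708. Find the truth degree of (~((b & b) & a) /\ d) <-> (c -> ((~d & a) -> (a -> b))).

0.708

b & b = max(0, 0.562 + 0.562 − 1) = max(0, 0.124) = 0.124
(b & b) & a = max(0, 0.124 + 0.622 − 1) = max(0, -0.254) = 0.000
~((b & b) & a) = 1 − 0.000 = 1.000
~((b & b) & a) /\ d = min(1.000, 0.708) = 0.708
~d = 1 − 0.708 = 0.292
~d & a = max(0, 0.292 + 0.622 − 1) = max(0, -0.086) = 0.000
a -> b = min(1, 1 − 0.622 + 0.562) = min(1, 0.940) = 0.940
(~d & a) -> (a -> b) = min(1, 1 − 0.000 + 0.940) = min(1, 1.940) = 1.000
c -> ((~d & a) -> (a -> b)) = min(1, 1 − 0.006 + 1.000) = min(1, 1.994) = 1.000
(~((b & b) & a) /\ d) <-> (c -> ((~d & a) -> (a -> b))) = 1 − |0.708 − 1.000| = 1 − 0.292 = 0.708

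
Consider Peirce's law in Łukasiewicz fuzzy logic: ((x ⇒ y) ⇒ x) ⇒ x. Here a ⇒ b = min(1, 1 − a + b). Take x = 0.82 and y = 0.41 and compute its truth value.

x ⇒ y = min(1, 1 − 0.82 + 0.41) = min(1, 0.59) = 0.59
(x ⇒ y) ⇒ x = min(1, 1 − 0.59 + 0.82) = min(1, 1.23) = 1.00
((x ⇒ y) ⇒ x) ⇒ x = min(1, 1 − 1.00 + 0.82) = min(1, 0.82) = 0.82
(The value 0.82 < 1 shows this instance is not satisfied; not a Ł∞-tautology in general.)

0.82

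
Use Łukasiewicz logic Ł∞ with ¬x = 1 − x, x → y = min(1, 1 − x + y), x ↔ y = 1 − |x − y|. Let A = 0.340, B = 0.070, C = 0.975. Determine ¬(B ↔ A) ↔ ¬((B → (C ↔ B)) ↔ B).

0.340

B ↔ A = 1 − |0.070 − 0.340| = 1 − 0.270 = 0.730
¬(B ↔ A) = 1 − 0.730 = 0.270
C ↔ B = 1 − |0.975 − 0.070| = 1 − 0.905 = 0.095
B → (C ↔ B) = min(1, 1 − 0.070 + 0.095) = min(1, 1.025) = 1.000
(B → (C ↔ B)) ↔ B = 1 − |1.000 − 0.070| = 1 − 0.930 = 0.070
¬((B → (C ↔ B)) ↔ B) = 1 − 0.070 = 0.930
¬(B ↔ A) ↔ ¬((B → (C ↔ B)) ↔ B) = 1 − |0.270 − 0.930| = 1 − 0.660 = 0.340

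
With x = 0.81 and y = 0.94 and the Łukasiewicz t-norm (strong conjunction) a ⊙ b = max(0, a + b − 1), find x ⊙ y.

x ⊙ y = max(0, 0.81 + 0.94 − 1) = max(0, 0.75) = 0.75
For comparison, the Gödel (minimum) t-norm min(a, b) would give 0.81.

0.75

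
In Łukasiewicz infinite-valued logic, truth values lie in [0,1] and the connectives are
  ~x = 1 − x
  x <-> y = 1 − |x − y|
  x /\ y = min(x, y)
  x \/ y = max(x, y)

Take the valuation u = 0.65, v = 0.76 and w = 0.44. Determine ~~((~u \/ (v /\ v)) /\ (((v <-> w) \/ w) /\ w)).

~u = 1 − 0.65 = 0.35
v /\ v = min(0.76, 0.76) = 0.76
~u \/ (v /\ v) = max(0.35, 0.76) = 0.76
v <-> w = 1 − |0.76 − 0.44| = 1 − 0.32 = 0.68
(v <-> w) \/ w = max(0.68, 0.44) = 0.68
((v <-> w) \/ w) /\ w = min(0.68, 0.44) = 0.44
(~u \/ (v /\ v)) /\ (((v <-> w) \/ w) /\ w) = min(0.76, 0.44) = 0.44
~((~u \/ (v /\ v)) /\ (((v <-> w) \/ w) /\ w)) = 1 − 0.44 = 0.56
~~((~u \/ (v /\ v)) /\ (((v <-> w) \/ w) /\ w)) = 1 − 0.56 = 0.44

0.44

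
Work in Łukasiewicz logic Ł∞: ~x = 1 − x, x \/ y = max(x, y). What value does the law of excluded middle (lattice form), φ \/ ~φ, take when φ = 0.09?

0.91

~φ = 1 − 0.09 = 0.91
φ \/ ~φ = max(0.09, 0.91) = 0.91
(The value 0.91 < 1 shows this instance is not satisfied; not a Ł∞-tautology — its value is max(a, 1−a).)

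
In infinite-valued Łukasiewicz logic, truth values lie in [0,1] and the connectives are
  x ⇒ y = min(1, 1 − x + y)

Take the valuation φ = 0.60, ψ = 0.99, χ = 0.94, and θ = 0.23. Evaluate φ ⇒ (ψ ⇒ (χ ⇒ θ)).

0.70

χ ⇒ θ = min(1, 1 − 0.94 + 0.23) = min(1, 0.29) = 0.29
ψ ⇒ (χ ⇒ θ) = min(1, 1 − 0.99 + 0.29) = min(1, 0.30) = 0.30
φ ⇒ (ψ ⇒ (χ ⇒ θ)) = min(1, 1 − 0.60 + 0.30) = min(1, 0.70) = 0.70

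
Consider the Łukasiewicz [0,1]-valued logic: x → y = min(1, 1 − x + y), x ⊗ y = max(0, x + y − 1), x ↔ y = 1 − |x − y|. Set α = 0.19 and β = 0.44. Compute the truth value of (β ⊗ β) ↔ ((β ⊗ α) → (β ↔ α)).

β ⊗ β = max(0, 0.44 + 0.44 − 1) = max(0, -0.12) = 0.00
β ⊗ α = max(0, 0.44 + 0.19 − 1) = max(0, -0.37) = 0.00
β ↔ α = 1 − |0.44 − 0.19| = 1 − 0.25 = 0.75
(β ⊗ α) → (β ↔ α) = min(1, 1 − 0.00 + 0.75) = min(1, 1.75) = 1.00
(β ⊗ β) ↔ ((β ⊗ α) → (β ↔ α)) = 1 − |0.00 − 1.00| = 1 − 1.00 = 0.00

0.00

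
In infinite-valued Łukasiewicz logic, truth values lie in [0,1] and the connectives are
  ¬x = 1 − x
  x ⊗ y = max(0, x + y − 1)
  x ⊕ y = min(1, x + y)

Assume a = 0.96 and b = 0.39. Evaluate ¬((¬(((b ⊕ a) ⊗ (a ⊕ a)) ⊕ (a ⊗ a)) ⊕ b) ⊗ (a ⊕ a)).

0.61

b ⊕ a = min(1, 0.39 + 0.96) = min(1, 1.35) = 1.00
a ⊕ a = min(1, 0.96 + 0.96) = min(1, 1.92) = 1.00
(b ⊕ a) ⊗ (a ⊕ a) = max(0, 1.00 + 1.00 − 1) = max(0, 1.00) = 1.00
a ⊗ a = max(0, 0.96 + 0.96 − 1) = max(0, 0.92) = 0.92
((b ⊕ a) ⊗ (a ⊕ a)) ⊕ (a ⊗ a) = min(1, 1.00 + 0.92) = min(1, 1.92) = 1.00
¬(((b ⊕ a) ⊗ (a ⊕ a)) ⊕ (a ⊗ a)) = 1 − 1.00 = 0.00
¬(((b ⊕ a) ⊗ (a ⊕ a)) ⊕ (a ⊗ a)) ⊕ b = min(1, 0.00 + 0.39) = min(1, 0.39) = 0.39
(¬(((b ⊕ a) ⊗ (a ⊕ a)) ⊕ (a ⊗ a)) ⊕ b) ⊗ (a ⊕ a) = max(0, 0.39 + 1.00 − 1) = max(0, 0.39) = 0.39
¬((¬(((b ⊕ a) ⊗ (a ⊕ a)) ⊕ (a ⊗ a)) ⊕ b) ⊗ (a ⊕ a)) = 1 − 0.39 = 0.61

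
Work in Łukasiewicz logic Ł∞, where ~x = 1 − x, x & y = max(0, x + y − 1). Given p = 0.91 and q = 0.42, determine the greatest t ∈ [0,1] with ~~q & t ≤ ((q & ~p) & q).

0.58

~q = 1 − 0.42 = 0.58
~~q = 1 − 0.58 = 0.42
So the left factor is ~~q = 0.42.
~p = 1 − 0.91 = 0.09
q & ~p = max(0, 0.42 + 0.09 − 1) = max(0, -0.49) = 0.00
(q & ~p) & q = max(0, 0.00 + 0.42 − 1) = max(0, -0.58) = 0.00
So the right-hand bound is (q & ~p) & q = 0.00.
The residuum of the Łukasiewicz t-norm gives the supremum: min(1, 1 − 0.42 + 0.00).
1 − 0.42 + 0.00 = 0.58, so t = min(1, 0.58) = 0.58.
Check: 0.42 & 0.58 = max(0, 0.00) = 0.00 ≤ 0.00.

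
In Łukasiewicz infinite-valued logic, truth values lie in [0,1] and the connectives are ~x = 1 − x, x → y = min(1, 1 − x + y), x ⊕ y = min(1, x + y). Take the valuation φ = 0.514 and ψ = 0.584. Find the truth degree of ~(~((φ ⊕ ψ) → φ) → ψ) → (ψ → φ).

φ ⊕ ψ = min(1, 0.514 + 0.584) = min(1, 1.098) = 1.000
(φ ⊕ ψ) → φ = min(1, 1 − 1.000 + 0.514) = min(1, 0.514) = 0.514
~((φ ⊕ ψ) → φ) = 1 − 0.514 = 0.486
~((φ ⊕ ψ) → φ) → ψ = min(1, 1 − 0.486 + 0.584) = min(1, 1.098) = 1.000
~(~((φ ⊕ ψ) → φ) → ψ) = 1 − 1.000 = 0.000
ψ → φ = min(1, 1 − 0.584 + 0.514) = min(1, 0.930) = 0.930
~(~((φ ⊕ ψ) → φ) → ψ) → (ψ → φ) = min(1, 1 − 0.000 + 0.930) = min(1, 1.930) = 1.000

1.000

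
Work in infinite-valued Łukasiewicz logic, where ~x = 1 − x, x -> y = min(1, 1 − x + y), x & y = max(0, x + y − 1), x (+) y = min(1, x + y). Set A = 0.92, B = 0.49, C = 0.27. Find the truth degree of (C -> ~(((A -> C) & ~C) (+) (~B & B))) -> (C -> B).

A -> C = min(1, 1 − 0.92 + 0.27) = min(1, 0.35) = 0.35
~C = 1 − 0.27 = 0.73
(A -> C) & ~C = max(0, 0.35 + 0.73 − 1) = max(0, 0.08) = 0.08
~B = 1 − 0.49 = 0.51
~B & B = max(0, 0.51 + 0.49 − 1) = max(0, 0.00) = 0.00
((A -> C) & ~C) (+) (~B & B) = min(1, 0.08 + 0.00) = min(1, 0.08) = 0.08
~(((A -> C) & ~C) (+) (~B & B)) = 1 − 0.08 = 0.92
C -> ~(((A -> C) & ~C) (+) (~B & B)) = min(1, 1 − 0.27 + 0.92) = min(1, 1.65) = 1.00
C -> B = min(1, 1 − 0.27 + 0.49) = min(1, 1.22) = 1.00
(C -> ~(((A -> C) & ~C) (+) (~B & B))) -> (C -> B) = min(1, 1 − 1.00 + 1.00) = min(1, 1.00) = 1.00

1.00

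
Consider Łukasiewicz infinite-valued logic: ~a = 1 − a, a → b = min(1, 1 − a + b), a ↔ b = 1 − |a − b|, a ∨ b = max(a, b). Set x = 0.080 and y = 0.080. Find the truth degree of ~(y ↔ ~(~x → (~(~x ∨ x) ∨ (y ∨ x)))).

~x = 1 − 0.080 = 0.920
~x ∨ x = max(0.920, 0.080) = 0.920
~(~x ∨ x) = 1 − 0.920 = 0.080
y ∨ x = max(0.080, 0.080) = 0.080
~(~x ∨ x) ∨ (y ∨ x) = max(0.080, 0.080) = 0.080
~x → (~(~x ∨ x) ∨ (y ∨ x)) = min(1, 1 − 0.920 + 0.080) = min(1, 0.160) = 0.160
~(~x → (~(~x ∨ x) ∨ (y ∨ x))) = 1 − 0.160 = 0.840
y ↔ ~(~x → (~(~x ∨ x) ∨ (y ∨ x))) = 1 − |0.080 − 0.840| = 1 − 0.760 = 0.240
~(y ↔ ~(~x → (~(~x ∨ x) ∨ (y ∨ x)))) = 1 − 0.240 = 0.760

0.760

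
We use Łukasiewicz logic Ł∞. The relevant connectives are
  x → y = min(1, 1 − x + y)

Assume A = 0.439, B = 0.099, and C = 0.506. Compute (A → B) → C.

A → B = min(1, 1 − 0.439 + 0.099) = min(1, 0.660) = 0.660
(A → B) → C = min(1, 1 − 0.660 + 0.506) = min(1, 0.846) = 0.846

0.846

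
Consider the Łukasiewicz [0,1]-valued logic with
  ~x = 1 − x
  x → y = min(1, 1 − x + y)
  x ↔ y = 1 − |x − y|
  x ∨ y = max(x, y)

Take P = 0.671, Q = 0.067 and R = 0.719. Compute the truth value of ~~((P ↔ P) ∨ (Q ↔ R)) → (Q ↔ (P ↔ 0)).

0.738

P ↔ P = 1 − |0.671 − 0.671| = 1 − 0.000 = 1.000
Q ↔ R = 1 − |0.067 − 0.719| = 1 − 0.652 = 0.348
(P ↔ P) ∨ (Q ↔ R) = max(1.000, 0.348) = 1.000
~((P ↔ P) ∨ (Q ↔ R)) = 1 − 1.000 = 0.000
~~((P ↔ P) ∨ (Q ↔ R)) = 1 − 0.000 = 1.000
P ↔ 0 = 1 − |0.671 − 0.000| = 1 − 0.671 = 0.329
Q ↔ (P ↔ 0) = 1 − |0.067 − 0.329| = 1 − 0.262 = 0.738
~~((P ↔ P) ∨ (Q ↔ R)) → (Q ↔ (P ↔ 0)) = min(1, 1 − 1.000 + 0.738) = min(1, 0.738) = 0.738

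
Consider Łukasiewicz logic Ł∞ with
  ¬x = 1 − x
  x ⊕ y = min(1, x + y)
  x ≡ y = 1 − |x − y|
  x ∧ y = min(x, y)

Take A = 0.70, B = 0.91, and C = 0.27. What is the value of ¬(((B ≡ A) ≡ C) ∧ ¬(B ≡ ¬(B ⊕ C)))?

0.52

B ≡ A = 1 − |0.91 − 0.70| = 1 − 0.21 = 0.79
(B ≡ A) ≡ C = 1 − |0.79 − 0.27| = 1 − 0.52 = 0.48
B ⊕ C = min(1, 0.91 + 0.27) = min(1, 1.18) = 1.00
¬(B ⊕ C) = 1 − 1.00 = 0.00
B ≡ ¬(B ⊕ C) = 1 − |0.91 − 0.00| = 1 − 0.91 = 0.09
¬(B ≡ ¬(B ⊕ C)) = 1 − 0.09 = 0.91
((B ≡ A) ≡ C) ∧ ¬(B ≡ ¬(B ⊕ C)) = min(0.48, 0.91) = 0.48
¬(((B ≡ A) ≡ C) ∧ ¬(B ≡ ¬(B ⊕ C))) = 1 − 0.48 = 0.52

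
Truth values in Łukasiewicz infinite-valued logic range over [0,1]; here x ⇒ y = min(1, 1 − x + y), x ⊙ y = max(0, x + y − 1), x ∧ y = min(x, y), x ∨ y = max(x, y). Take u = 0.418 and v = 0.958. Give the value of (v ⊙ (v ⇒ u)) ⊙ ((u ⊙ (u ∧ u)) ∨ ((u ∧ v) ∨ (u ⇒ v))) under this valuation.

0.418

v ⇒ u = min(1, 1 − 0.958 + 0.418) = min(1, 0.460) = 0.460
v ⊙ (v ⇒ u) = max(0, 0.958 + 0.460 − 1) = max(0, 0.418) = 0.418
u ∧ u = min(0.418, 0.418) = 0.418
u ⊙ (u ∧ u) = max(0, 0.418 + 0.418 − 1) = max(0, -0.164) = 0.000
u ∧ v = min(0.418, 0.958) = 0.418
u ⇒ v = min(1, 1 − 0.418 + 0.958) = min(1, 1.540) = 1.000
(u ∧ v) ∨ (u ⇒ v) = max(0.418, 1.000) = 1.000
(u ⊙ (u ∧ u)) ∨ ((u ∧ v) ∨ (u ⇒ v)) = max(0.000, 1.000) = 1.000
(v ⊙ (v ⇒ u)) ⊙ ((u ⊙ (u ∧ u)) ∨ ((u ∧ v) ∨ (u ⇒ v))) = max(0, 0.418 + 1.000 − 1) = max(0, 0.418) = 0.418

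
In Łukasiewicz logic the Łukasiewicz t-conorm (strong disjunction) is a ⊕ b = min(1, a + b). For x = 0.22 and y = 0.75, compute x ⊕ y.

0.97

x ⊕ y = min(1, 0.22 + 0.75) = min(1, 0.97) = 0.97
For comparison, the Gödel t-conorm max(a, b) would give 0.75.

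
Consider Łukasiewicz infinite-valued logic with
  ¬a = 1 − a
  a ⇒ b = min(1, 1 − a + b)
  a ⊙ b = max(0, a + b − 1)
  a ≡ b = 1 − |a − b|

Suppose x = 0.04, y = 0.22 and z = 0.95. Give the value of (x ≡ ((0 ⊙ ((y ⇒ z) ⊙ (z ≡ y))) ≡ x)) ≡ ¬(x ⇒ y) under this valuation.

0.92

y ⇒ z = min(1, 1 − 0.22 + 0.95) = min(1, 1.73) = 1.00
z ≡ y = 1 − |0.95 − 0.22| = 1 − 0.73 = 0.27
(y ⇒ z) ⊙ (z ≡ y) = max(0, 1.00 + 0.27 − 1) = max(0, 0.27) = 0.27
0 ⊙ ((y ⇒ z) ⊙ (z ≡ y)) = max(0, 0.00 + 0.27 − 1) = max(0, -0.73) = 0.00
(0 ⊙ ((y ⇒ z) ⊙ (z ≡ y))) ≡ x = 1 − |0.00 − 0.04| = 1 − 0.04 = 0.96
x ≡ ((0 ⊙ ((y ⇒ z) ⊙ (z ≡ y))) ≡ x) = 1 − |0.04 − 0.96| = 1 − 0.92 = 0.08
x ⇒ y = min(1, 1 − 0.04 + 0.22) = min(1, 1.18) = 1.00
¬(x ⇒ y) = 1 − 1.00 = 0.00
(x ≡ ((0 ⊙ ((y ⇒ z) ⊙ (z ≡ y))) ≡ x)) ≡ ¬(x ⇒ y) = 1 − |0.08 − 0.00| = 1 − 0.08 = 0.92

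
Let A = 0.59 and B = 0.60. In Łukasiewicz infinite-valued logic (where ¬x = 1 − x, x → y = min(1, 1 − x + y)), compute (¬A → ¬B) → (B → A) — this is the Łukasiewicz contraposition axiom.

1.00

¬A = 1 − 0.59 = 0.41
¬B = 1 − 0.60 = 0.40
¬A → ¬B = min(1, 1 − 0.41 + 0.40) = min(1, 0.99) = 0.99
B → A = min(1, 1 − 0.60 + 0.59) = min(1, 0.99) = 0.99
(¬A → ¬B) → (B → A) = min(1, 1 − 0.99 + 0.99) = min(1, 1.00) = 1.00
(As expected: an axiom of Ł∞, always 1.)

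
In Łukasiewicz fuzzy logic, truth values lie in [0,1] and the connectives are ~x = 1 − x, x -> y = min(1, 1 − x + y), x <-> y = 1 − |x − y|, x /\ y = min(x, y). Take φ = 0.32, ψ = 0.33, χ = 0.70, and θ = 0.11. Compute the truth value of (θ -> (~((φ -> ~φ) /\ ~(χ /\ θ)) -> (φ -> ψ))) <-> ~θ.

0.89

~φ = 1 − 0.32 = 0.68
φ -> ~φ = min(1, 1 − 0.32 + 0.68) = min(1, 1.36) = 1.00
χ /\ θ = min(0.70, 0.11) = 0.11
~(χ /\ θ) = 1 − 0.11 = 0.89
(φ -> ~φ) /\ ~(χ /\ θ) = min(1.00, 0.89) = 0.89
~((φ -> ~φ) /\ ~(χ /\ θ)) = 1 − 0.89 = 0.11
φ -> ψ = min(1, 1 − 0.32 + 0.33) = min(1, 1.01) = 1.00
~((φ -> ~φ) /\ ~(χ /\ θ)) -> (φ -> ψ) = min(1, 1 − 0.11 + 1.00) = min(1, 1.89) = 1.00
θ -> (~((φ -> ~φ) /\ ~(χ /\ θ)) -> (φ -> ψ)) = min(1, 1 − 0.11 + 1.00) = min(1, 1.89) = 1.00
~θ = 1 − 0.11 = 0.89
(θ -> (~((φ -> ~φ) /\ ~(χ /\ θ)) -> (φ -> ψ))) <-> ~θ = 1 − |1.00 − 0.89| = 1 − 0.11 = 0.89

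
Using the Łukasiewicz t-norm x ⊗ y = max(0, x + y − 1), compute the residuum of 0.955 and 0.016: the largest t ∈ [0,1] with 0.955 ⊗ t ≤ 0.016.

0.061

The residuum of the Łukasiewicz t-norm gives the supremum: min(1, 1 − 0.955 + 0.016).
1 − 0.955 + 0.016 = 0.061, so t = min(1, 0.061) = 0.061.
Check: 0.955 ⊗ 0.061 = max(0, 0.016) = 0.016 ≤ 0.016.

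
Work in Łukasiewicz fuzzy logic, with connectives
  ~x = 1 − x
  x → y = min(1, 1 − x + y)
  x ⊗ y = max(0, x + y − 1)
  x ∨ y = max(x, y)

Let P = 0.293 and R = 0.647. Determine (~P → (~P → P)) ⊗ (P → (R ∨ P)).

0.879

~P = 1 − 0.293 = 0.707
~P → P = min(1, 1 − 0.707 + 0.293) = min(1, 0.586) = 0.586
~P → (~P → P) = min(1, 1 − 0.707 + 0.586) = min(1, 0.879) = 0.879
R ∨ P = max(0.647, 0.293) = 0.647
P → (R ∨ P) = min(1, 1 − 0.293 + 0.647) = min(1, 1.354) = 1.000
(~P → (~P → P)) ⊗ (P → (R ∨ P)) = max(0, 0.879 + 1.000 − 1) = max(0, 0.879) = 0.879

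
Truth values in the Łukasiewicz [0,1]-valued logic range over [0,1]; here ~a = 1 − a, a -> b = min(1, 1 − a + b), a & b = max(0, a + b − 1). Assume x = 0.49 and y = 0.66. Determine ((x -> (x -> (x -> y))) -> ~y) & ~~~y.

0.00

x -> y = min(1, 1 − 0.49 + 0.66) = min(1, 1.17) = 1.00
x -> (x -> y) = min(1, 1 − 0.49 + 1.00) = min(1, 1.51) = 1.00
x -> (x -> (x -> y)) = min(1, 1 − 0.49 + 1.00) = min(1, 1.51) = 1.00
~y = 1 − 0.66 = 0.34
(x -> (x -> (x -> y))) -> ~y = min(1, 1 − 1.00 + 0.34) = min(1, 0.34) = 0.34
~~y = 1 − 0.34 = 0.66
~~~y = 1 − 0.66 = 0.34
((x -> (x -> (x -> y))) -> ~y) & ~~~y = max(0, 0.34 + 0.34 − 1) = max(0, -0.32) = 0.00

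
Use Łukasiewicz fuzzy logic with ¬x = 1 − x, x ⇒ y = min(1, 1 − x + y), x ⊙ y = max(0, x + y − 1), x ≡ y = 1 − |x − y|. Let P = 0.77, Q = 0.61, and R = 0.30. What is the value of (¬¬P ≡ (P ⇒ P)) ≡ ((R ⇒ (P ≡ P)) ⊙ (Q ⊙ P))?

¬P = 1 − 0.77 = 0.23
¬¬P = 1 − 0.23 = 0.77
P ⇒ P = min(1, 1 − 0.77 + 0.77) = min(1, 1.00) = 1.00
¬¬P ≡ (P ⇒ P) = 1 − |0.77 − 1.00| = 1 − 0.23 = 0.77
P ≡ P = 1 − |0.77 − 0.77| = 1 − 0.00 = 1.00
R ⇒ (P ≡ P) = min(1, 1 − 0.30 + 1.00) = min(1, 1.70) = 1.00
Q ⊙ P = max(0, 0.61 + 0.77 − 1) = max(0, 0.38) = 0.38
(R ⇒ (P ≡ P)) ⊙ (Q ⊙ P) = max(0, 1.00 + 0.38 − 1) = max(0, 0.38) = 0.38
(¬¬P ≡ (P ⇒ P)) ≡ ((R ⇒ (P ≡ P)) ⊙ (Q ⊙ P)) = 1 − |0.77 − 0.38| = 1 − 0.39 = 0.61

0.61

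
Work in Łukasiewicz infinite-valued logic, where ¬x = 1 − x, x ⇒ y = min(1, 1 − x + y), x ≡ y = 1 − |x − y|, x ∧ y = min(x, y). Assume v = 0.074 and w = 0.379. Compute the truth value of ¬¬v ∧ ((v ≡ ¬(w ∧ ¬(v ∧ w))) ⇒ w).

0.074

¬v = 1 − 0.074 = 0.926
¬¬v = 1 − 0.926 = 0.074
v ∧ w = min(0.074, 0.379) = 0.074
¬(v ∧ w) = 1 − 0.074 = 0.926
w ∧ ¬(v ∧ w) = min(0.379, 0.926) = 0.379
¬(w ∧ ¬(v ∧ w)) = 1 − 0.379 = 0.621
v ≡ ¬(w ∧ ¬(v ∧ w)) = 1 − |0.074 − 0.621| = 1 − 0.547 = 0.453
(v ≡ ¬(w ∧ ¬(v ∧ w))) ⇒ w = min(1, 1 − 0.453 + 0.379) = min(1, 0.926) = 0.926
¬¬v ∧ ((v ≡ ¬(w ∧ ¬(v ∧ w))) ⇒ w) = min(0.074, 0.926) = 0.074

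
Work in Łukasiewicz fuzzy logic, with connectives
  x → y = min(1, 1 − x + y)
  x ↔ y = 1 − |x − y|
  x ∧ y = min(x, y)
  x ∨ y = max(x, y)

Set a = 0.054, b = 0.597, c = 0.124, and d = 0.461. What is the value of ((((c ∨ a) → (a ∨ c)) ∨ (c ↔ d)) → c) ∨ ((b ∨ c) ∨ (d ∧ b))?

0.597

c ∨ a = max(0.124, 0.054) = 0.124
a ∨ c = max(0.054, 0.124) = 0.124
(c ∨ a) → (a ∨ c) = min(1, 1 − 0.124 + 0.124) = min(1, 1.000) = 1.000
c ↔ d = 1 − |0.124 − 0.461| = 1 − 0.337 = 0.663
((c ∨ a) → (a ∨ c)) ∨ (c ↔ d) = max(1.000, 0.663) = 1.000
(((c ∨ a) → (a ∨ c)) ∨ (c ↔ d)) → c = min(1, 1 − 1.000 + 0.124) = min(1, 0.124) = 0.124
b ∨ c = max(0.597, 0.124) = 0.597
d ∧ b = min(0.461, 0.597) = 0.461
(b ∨ c) ∨ (d ∧ b) = max(0.597, 0.461) = 0.597
((((c ∨ a) → (a ∨ c)) ∨ (c ↔ d)) → c) ∨ ((b ∨ c) ∨ (d ∧ b)) = max(0.124, 0.597) = 0.597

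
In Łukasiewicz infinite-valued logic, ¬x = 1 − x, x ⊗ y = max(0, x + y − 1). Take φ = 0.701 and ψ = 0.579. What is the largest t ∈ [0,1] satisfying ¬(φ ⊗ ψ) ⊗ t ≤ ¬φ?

0.579

φ ⊗ ψ = max(0, 0.701 + 0.579 − 1) = max(0, 0.280) = 0.280
¬(φ ⊗ ψ) = 1 − 0.280 = 0.720
So the left factor is ¬(φ ⊗ ψ) = 0.720.
¬φ = 1 − 0.701 = 0.299
So the right-hand bound is ¬φ = 0.299.
The residuum of the Łukasiewicz t-norm gives the supremum: min(1, 1 − 0.720 + 0.299).
1 − 0.720 + 0.299 = 0.579, so t = min(1, 0.579) = 0.579.
Check: 0.720 ⊗ 0.579 = max(0, 0.299) = 0.299 ≤ 0.299.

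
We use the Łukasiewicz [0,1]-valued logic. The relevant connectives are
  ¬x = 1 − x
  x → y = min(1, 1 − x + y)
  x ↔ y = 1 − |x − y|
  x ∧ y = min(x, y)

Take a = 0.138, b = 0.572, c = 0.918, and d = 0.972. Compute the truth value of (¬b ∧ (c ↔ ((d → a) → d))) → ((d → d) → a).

¬b = 1 − 0.572 = 0.428
d → a = min(1, 1 − 0.972 + 0.138) = min(1, 0.166) = 0.166
(d → a) → d = min(1, 1 − 0.166 + 0.972) = min(1, 1.806) = 1.000
c ↔ ((d → a) → d) = 1 − |0.918 − 1.000| = 1 − 0.082 = 0.918
¬b ∧ (c ↔ ((d → a) → d)) = min(0.428, 0.918) = 0.428
d → d = min(1, 1 − 0.972 + 0.972) = min(1, 1.000) = 1.000
(d → d) → a = min(1, 1 − 1.000 + 0.138) = min(1, 0.138) = 0.138
(¬b ∧ (c ↔ ((d → a) → d))) → ((d → d) → a) = min(1, 1 − 0.428 + 0.138) = min(1, 0.710) = 0.710

0.710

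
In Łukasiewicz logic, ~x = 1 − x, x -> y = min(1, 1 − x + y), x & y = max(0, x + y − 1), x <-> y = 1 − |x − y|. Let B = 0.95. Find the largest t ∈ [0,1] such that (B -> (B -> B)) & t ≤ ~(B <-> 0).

0.95

B -> B = min(1, 1 − 0.95 + 0.95) = min(1, 1.00) = 1.00
B -> (B -> B) = min(1, 1 − 0.95 + 1.00) = min(1, 1.05) = 1.00
So the left factor is B -> (B -> B) = 1.00.
B <-> 0 = 1 − |0.95 − 0.00| = 1 − 0.95 = 0.05
~(B <-> 0) = 1 − 0.05 = 0.95
So the right-hand bound is ~(B <-> 0) = 0.95.
The residuum of the Łukasiewicz t-norm gives the supremum: min(1, 1 − 1.00 + 0.95).
1 − 1.00 + 0.95 = 0.95, so t = min(1, 0.95) = 0.95.
Check: 1.00 & 0.95 = max(0, 0.95) = 0.95 ≤ 0.95.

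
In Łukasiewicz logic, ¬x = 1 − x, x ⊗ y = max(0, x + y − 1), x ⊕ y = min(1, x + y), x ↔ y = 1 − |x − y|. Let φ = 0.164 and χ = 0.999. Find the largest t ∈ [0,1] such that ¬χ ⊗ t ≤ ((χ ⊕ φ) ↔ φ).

¬χ = 1 − 0.999 = 0.001
So the left factor is ¬χ = 0.001.
χ ⊕ φ = min(1, 0.999 + 0.164) = min(1, 1.163) = 1.000
(χ ⊕ φ) ↔ φ = 1 − |1.000 − 0.164| = 1 − 0.836 = 0.164
So the right-hand bound is (χ ⊕ φ) ↔ φ = 0.164.
The residuum of the Łukasiewicz t-norm gives the supremum: min(1, 1 − 0.001 + 0.164).
1 − 0.001 + 0.164 = 1.163, so t = min(1, 1.163) = 1.000.
Check: 0.001 ⊗ 1.000 = max(0, 0.001) = 0.001 ≤ 0.164.

1.000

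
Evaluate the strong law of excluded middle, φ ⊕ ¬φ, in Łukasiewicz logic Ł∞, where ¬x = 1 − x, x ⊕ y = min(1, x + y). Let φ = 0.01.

1.00

¬φ = 1 − 0.01 = 0.99
φ ⊕ ¬φ = min(1, 0.01 + 0.99) = min(1, 1.00) = 1.00
(As expected: always 1 in Ł∞ since a ⊕ (1−a) = 1.)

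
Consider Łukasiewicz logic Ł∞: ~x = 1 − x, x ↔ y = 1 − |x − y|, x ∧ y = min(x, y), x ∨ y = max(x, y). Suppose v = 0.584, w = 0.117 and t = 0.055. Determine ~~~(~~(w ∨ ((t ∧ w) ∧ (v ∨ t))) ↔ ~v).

0.299

t ∧ w = min(0.055, 0.117) = 0.055
v ∨ t = max(0.584, 0.055) = 0.584
(t ∧ w) ∧ (v ∨ t) = min(0.055, 0.584) = 0.055
w ∨ ((t ∧ w) ∧ (v ∨ t)) = max(0.117, 0.055) = 0.117
~(w ∨ ((t ∧ w) ∧ (v ∨ t))) = 1 − 0.117 = 0.883
~~(w ∨ ((t ∧ w) ∧ (v ∨ t))) = 1 − 0.883 = 0.117
~v = 1 − 0.584 = 0.416
~~(w ∨ ((t ∧ w) ∧ (v ∨ t))) ↔ ~v = 1 − |0.117 − 0.416| = 1 − 0.299 = 0.701
~(~~(w ∨ ((t ∧ w) ∧ (v ∨ t))) ↔ ~v) = 1 − 0.701 = 0.299
~~(~~(w ∨ ((t ∧ w) ∧ (v ∨ t))) ↔ ~v) = 1 − 0.299 = 0.701
~~~(~~(w ∨ ((t ∧ w) ∧ (v ∨ t))) ↔ ~v) = 1 − 0.701 = 0.299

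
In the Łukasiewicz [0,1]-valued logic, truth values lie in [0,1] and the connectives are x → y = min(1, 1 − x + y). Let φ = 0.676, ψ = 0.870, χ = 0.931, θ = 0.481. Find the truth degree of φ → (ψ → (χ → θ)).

χ → θ = min(1, 1 − 0.931 + 0.481) = min(1, 0.550) = 0.550
ψ → (χ → θ) = min(1, 1 − 0.870 + 0.550) = min(1, 0.680) = 0.680
φ → (ψ → (χ → θ)) = min(1, 1 − 0.676 + 0.680) = min(1, 1.004) = 1.000

1.000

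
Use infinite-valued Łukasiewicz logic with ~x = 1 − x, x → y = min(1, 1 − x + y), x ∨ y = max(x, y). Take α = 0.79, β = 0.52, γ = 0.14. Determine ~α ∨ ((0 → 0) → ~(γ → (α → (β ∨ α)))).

~α = 1 − 0.79 = 0.21
0 → 0 = min(1, 1 − 0.00 + 0.00) = min(1, 1.00) = 1.00
β ∨ α = max(0.52, 0.79) = 0.79
α → (β ∨ α) = min(1, 1 − 0.79 + 0.79) = min(1, 1.00) = 1.00
γ → (α → (β ∨ α)) = min(1, 1 − 0.14 + 1.00) = min(1, 1.86) = 1.00
~(γ → (α → (β ∨ α))) = 1 − 1.00 = 0.00
(0 → 0) → ~(γ → (α → (β ∨ α))) = min(1, 1 − 1.00 + 0.00) = min(1, 0.00) = 0.00
~α ∨ ((0 → 0) → ~(γ → (α → (β ∨ α)))) = max(0.21, 0.00) = 0.21

0.21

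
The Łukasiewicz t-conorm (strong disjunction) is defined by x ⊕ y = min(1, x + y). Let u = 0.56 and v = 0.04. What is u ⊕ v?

0.60

u ⊕ v = min(1, 0.56 + 0.04) = min(1, 0.60) = 0.60
For comparison, the Gödel t-conorm max(x, y) would give 0.56.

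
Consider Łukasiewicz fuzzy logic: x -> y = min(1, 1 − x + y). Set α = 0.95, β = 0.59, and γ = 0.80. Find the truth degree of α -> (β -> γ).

β -> γ = min(1, 1 − 0.59 + 0.80) = min(1, 1.21) = 1.00
α -> (β -> γ) = min(1, 1 − 0.95 + 1.00) = min(1, 1.05) = 1.00

1.00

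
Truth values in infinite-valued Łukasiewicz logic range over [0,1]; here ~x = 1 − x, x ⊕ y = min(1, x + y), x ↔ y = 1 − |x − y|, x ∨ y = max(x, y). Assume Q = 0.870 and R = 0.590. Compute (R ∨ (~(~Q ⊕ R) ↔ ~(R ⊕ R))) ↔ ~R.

~Q = 1 − 0.870 = 0.130
~Q ⊕ R = min(1, 0.130 + 0.590) = min(1, 0.720) = 0.720
~(~Q ⊕ R) = 1 − 0.720 = 0.280
R ⊕ R = min(1, 0.590 + 0.590) = min(1, 1.180) = 1.000
~(R ⊕ R) = 1 − 1.000 = 0.000
~(~Q ⊕ R) ↔ ~(R ⊕ R) = 1 − |0.280 − 0.000| = 1 − 0.280 = 0.720
R ∨ (~(~Q ⊕ R) ↔ ~(R ⊕ R)) = max(0.590, 0.720) = 0.720
~R = 1 − 0.590 = 0.410
(R ∨ (~(~Q ⊕ R) ↔ ~(R ⊕ R))) ↔ ~R = 1 − |0.720 − 0.410| = 1 − 0.310 = 0.690

0.690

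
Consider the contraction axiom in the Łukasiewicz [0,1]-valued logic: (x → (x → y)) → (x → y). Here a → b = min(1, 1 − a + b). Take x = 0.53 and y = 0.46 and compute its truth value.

x → y = min(1, 1 − 0.53 + 0.46) = min(1, 0.93) = 0.93
x → (x → y) = min(1, 1 − 0.53 + 0.93) = min(1, 1.40) = 1.00
(x → (x → y)) → (x → y) = min(1, 1 − 1.00 + 0.93) = min(1, 0.93) = 0.93
(The value 0.93 < 1 shows this instance is not satisfied; fails in Ł∞ (the t-norm is not idempotent).)

0.93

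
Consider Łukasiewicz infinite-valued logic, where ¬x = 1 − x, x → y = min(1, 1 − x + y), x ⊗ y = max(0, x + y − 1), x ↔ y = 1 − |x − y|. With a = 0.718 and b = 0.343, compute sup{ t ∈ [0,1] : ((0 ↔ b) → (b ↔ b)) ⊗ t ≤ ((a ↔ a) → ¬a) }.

0 ↔ b = 1 − |0.000 − 0.343| = 1 − 0.343 = 0.657
b ↔ b = 1 − |0.343 − 0.343| = 1 − 0.000 = 1.000
(0 ↔ b) → (b ↔ b) = min(1, 1 − 0.657 + 1.000) = min(1, 1.343) = 1.000
So the left factor is (0 ↔ b) → (b ↔ b) = 1.000.
a ↔ a = 1 − |0.718 − 0.718| = 1 − 0.000 = 1.000
¬a = 1 − 0.718 = 0.282
(a ↔ a) → ¬a = min(1, 1 − 1.000 + 0.282) = min(1, 0.282) = 0.282
So the right-hand bound is (a ↔ a) → ¬a = 0.282.
The residuum of the Łukasiewicz t-norm gives the supremum: min(1, 1 − 1.000 + 0.282).
1 − 1.000 + 0.282 = 0.282, so t = min(1, 0.282) = 0.282.
Check: 1.000 ⊗ 0.282 = max(0, 0.282) = 0.282 ≤ 0.282.

0.282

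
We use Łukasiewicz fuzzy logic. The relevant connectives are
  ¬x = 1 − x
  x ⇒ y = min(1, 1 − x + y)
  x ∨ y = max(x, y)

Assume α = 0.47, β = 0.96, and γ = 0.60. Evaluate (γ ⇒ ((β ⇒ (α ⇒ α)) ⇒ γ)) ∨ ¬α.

α ⇒ α = min(1, 1 − 0.47 + 0.47) = min(1, 1.00) = 1.00
β ⇒ (α ⇒ α) = min(1, 1 − 0.96 + 1.00) = min(1, 1.04) = 1.00
(β ⇒ (α ⇒ α)) ⇒ γ = min(1, 1 − 1.00 + 0.60) = min(1, 0.60) = 0.60
γ ⇒ ((β ⇒ (α ⇒ α)) ⇒ γ) = min(1, 1 − 0.60 + 0.60) = min(1, 1.00) = 1.00
¬α = 1 − 0.47 = 0.53
(γ ⇒ ((β ⇒ (α ⇒ α)) ⇒ γ)) ∨ ¬α = max(1.00, 0.53) = 1.00

1.00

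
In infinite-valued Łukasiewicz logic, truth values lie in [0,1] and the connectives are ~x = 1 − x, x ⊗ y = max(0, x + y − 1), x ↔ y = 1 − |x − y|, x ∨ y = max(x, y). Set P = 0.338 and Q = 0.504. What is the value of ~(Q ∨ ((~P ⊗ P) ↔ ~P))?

0.496

~P = 1 − 0.338 = 0.662
~P ⊗ P = max(0, 0.662 + 0.338 − 1) = max(0, 0.000) = 0.000
(~P ⊗ P) ↔ ~P = 1 − |0.000 − 0.662| = 1 − 0.662 = 0.338
Q ∨ ((~P ⊗ P) ↔ ~P) = max(0.504, 0.338) = 0.504
~(Q ∨ ((~P ⊗ P) ↔ ~P)) = 1 − 0.504 = 0.496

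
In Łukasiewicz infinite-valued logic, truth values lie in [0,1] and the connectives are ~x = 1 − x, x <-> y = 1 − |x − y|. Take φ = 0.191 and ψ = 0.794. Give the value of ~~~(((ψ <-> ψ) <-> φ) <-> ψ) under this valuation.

ψ <-> ψ = 1 − |0.794 − 0.794| = 1 − 0.000 = 1.000
(ψ <-> ψ) <-> φ = 1 − |1.000 − 0.191| = 1 − 0.809 = 0.191
((ψ <-> ψ) <-> φ) <-> ψ = 1 − |0.191 − 0.794| = 1 − 0.603 = 0.397
~(((ψ <-> ψ) <-> φ) <-> ψ) = 1 − 0.397 = 0.603
~~(((ψ <-> ψ) <-> φ) <-> ψ) = 1 − 0.603 = 0.397
~~~(((ψ <-> ψ) <-> φ) <-> ψ) = 1 − 0.397 = 0.603

0.603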